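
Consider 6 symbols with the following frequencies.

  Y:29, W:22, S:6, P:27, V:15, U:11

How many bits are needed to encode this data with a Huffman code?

269

Build the Huffman tree bottom-up:
S(6) + U(11) → 17
V(15) + 17 → 32
W(22) + P(27) → 49
Y(29) + 32 → 61
49 + 61 → 110
Total encoded bits = sum of merged weights = 17 + 32 + 49 + 61 + 110 = 269.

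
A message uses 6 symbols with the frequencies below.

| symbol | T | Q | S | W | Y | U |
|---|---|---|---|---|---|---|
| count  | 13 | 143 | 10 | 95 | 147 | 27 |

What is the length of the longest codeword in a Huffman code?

Merge the two lowest-weight nodes at each step:
combine S(10), T(13) → 23
combine 23, U(27) → 50
combine 50, W(95) → 145
combine Q(143), 145 → 288
combine Y(147), 288 → 435
The first pair merged (S, T) ends up deepest, at depth 5.

5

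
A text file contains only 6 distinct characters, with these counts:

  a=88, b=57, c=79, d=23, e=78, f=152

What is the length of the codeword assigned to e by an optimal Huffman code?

3

Repeatedly merge the two smallest:
merge d(23) and b(57): 80
merge e(78) and c(79): 157
merge 80 and a(88): 168
merge f(152) and 157: 309
merge 168 and 309: 477
The subtree containing e is merged 3 times, so code length = 3.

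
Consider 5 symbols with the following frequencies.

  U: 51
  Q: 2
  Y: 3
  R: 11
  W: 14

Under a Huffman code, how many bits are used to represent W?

2

Huffman merges, smallest pair first:
combine Q(2), Y(3) → 5
combine 5, R(11) → 16
combine W(14), 16 → 30
combine 30, U(51) → 81
W's leaf is at depth 2, giving a 2-bit codeword.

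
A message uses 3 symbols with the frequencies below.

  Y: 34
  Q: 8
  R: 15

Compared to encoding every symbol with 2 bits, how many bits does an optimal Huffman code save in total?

34

Fixed-length: 2 bits × 57 symbols = 114 bits.
Huffman merges:
Q(8) + R(15) → 23
23 + Y(34) → 57
Huffman total = 23 + 57 = 80 bits.
Saving = 114 − 80 = 34 bits.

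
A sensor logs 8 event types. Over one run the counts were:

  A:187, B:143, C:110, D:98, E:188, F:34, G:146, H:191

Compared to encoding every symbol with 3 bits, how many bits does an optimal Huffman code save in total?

Fixed-length: 3 bits × 1097 symbols = 3291 bits.
Huffman merges:
combine F(34), D(98) → 132
combine C(110), 132 → 242
combine B(143), G(146) → 289
combine A(187), E(188) → 375
combine H(191), 242 → 433
combine 289, 375 → 664
combine 433, 664 → 1097
Huffman total = 132 + 242 + 289 + 375 + 433 + 664 + 1097 = 3232 bits.
Saving = 3291 − 3232 = 59 bits.

59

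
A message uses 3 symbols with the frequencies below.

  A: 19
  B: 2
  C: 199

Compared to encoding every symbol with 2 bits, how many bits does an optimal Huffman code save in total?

Fixed-length: 2 bits × 220 symbols = 440 bits.
Huffman merges:
B(2) + A(19) → 21
21 + C(199) → 220
Huffman total = 21 + 220 = 241 bits.
Saving = 440 − 241 = 199 bits.

199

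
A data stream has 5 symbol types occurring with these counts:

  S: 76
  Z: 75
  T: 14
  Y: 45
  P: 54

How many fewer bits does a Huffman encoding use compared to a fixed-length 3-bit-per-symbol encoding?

205

Fixed-length: 3 bits × 264 symbols = 792 bits.
Huffman merges:
combine T(14), Y(45) → 59
combine P(54), 59 → 113
combine Z(75), S(76) → 151
combine 113, 151 → 264
Huffman total = 59 + 113 + 151 + 264 = 587 bits.
Saving = 792 − 587 = 205 bits.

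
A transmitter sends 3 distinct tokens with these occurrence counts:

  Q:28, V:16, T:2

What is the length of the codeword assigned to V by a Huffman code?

Huffman merges, smallest pair first:
T(2) + V(16) → 18
18 + Q(28) → 46
The subtree containing V is merged 2 times, so code length = 2.

2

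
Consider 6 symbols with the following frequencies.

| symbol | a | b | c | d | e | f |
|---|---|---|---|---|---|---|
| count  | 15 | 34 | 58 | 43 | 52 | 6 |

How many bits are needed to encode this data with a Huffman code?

Build the Huffman tree bottom-up:
f(6) + a(15) → 21
21 + b(34) → 55
d(43) + e(52) → 95
55 + c(58) → 113
95 + 113 → 208
The encoded length is the sum of every internal node's weight: 21 + 55 + 95 + 113 + 208 = 492 bits.

492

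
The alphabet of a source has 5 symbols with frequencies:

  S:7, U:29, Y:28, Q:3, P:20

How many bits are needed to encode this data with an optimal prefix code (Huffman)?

Merge the two smallest weights repeatedly:
merge Q(3) and S(7): 10
merge 10 and P(20): 30
merge Y(28) and U(29): 57
merge 30 and 57: 87
Each symbol's bit-cost is frequency × depth; summing gives 184 bits (equivalently 10 + 30 + 57 + 87).

184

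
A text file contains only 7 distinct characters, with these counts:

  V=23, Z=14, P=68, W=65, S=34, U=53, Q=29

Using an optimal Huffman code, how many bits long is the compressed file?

762

Build the Huffman tree bottom-up:
combine Z(14), V(23) → 37
combine Q(29), S(34) → 63
combine 37, U(53) → 90
combine 63, W(65) → 128
combine P(68), 90 → 158
combine 128, 158 → 286
The encoded length is the sum of every internal node's weight: 37 + 63 + 90 + 128 + 158 + 286 = 762 bits.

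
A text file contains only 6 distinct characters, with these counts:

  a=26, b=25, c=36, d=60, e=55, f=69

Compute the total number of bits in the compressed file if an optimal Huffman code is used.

680

Build the Huffman tree bottom-up:
b(25) + a(26) → 51
c(36) + 51 → 87
e(55) + d(60) → 115
f(69) + 87 → 156
115 + 156 → 271
The encoded length is the sum of every internal node's weight: 51 + 87 + 115 + 156 + 271 = 680 bits.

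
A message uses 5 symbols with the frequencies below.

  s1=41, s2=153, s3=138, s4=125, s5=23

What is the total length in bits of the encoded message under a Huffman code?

1024

Greedily combine the two least-frequent nodes:
merge s5(23) and s1(41): 64
merge 64 and s4(125): 189
merge s3(138) and s2(153): 291
merge 189 and 291: 480
Total encoded bits = sum of merged weights = 64 + 189 + 291 + 480 = 1024.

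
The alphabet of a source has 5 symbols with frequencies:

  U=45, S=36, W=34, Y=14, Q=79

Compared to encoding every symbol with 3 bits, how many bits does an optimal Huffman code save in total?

160

Fixed-length: 3 bits × 208 symbols = 624 bits.
Huffman merges:
combine Y(14), W(34) → 48
combine S(36), U(45) → 81
combine 48, Q(79) → 127
combine 81, 127 → 208
Huffman total = 48 + 81 + 127 + 208 = 464 bits.
Saving = 624 − 464 = 160 bits.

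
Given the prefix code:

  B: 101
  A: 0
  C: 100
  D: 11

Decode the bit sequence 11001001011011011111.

Read left to right; each codeword is recognised as soon as it completes (prefix code):
  11→D | 0→A | 0→A | 100→C | 101→B | 101→B | 101→B | 11→D | 11→D
Decoded message: DAACBBBDD

DAACBBBDD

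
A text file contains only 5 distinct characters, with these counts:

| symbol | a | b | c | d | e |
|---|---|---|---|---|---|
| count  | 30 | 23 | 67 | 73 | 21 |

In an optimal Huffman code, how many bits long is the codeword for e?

Huffman merges, smallest pair first:
e(21) + b(23) → 44
a(30) + 44 → 74
c(67) + d(73) → 140
74 + 140 → 214
The subtree containing e is merged 3 times, so code length = 3.

3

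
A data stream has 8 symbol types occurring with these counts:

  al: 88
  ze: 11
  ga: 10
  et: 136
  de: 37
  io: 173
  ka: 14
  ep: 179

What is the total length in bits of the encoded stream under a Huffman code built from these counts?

Greedily combine the two least-frequent nodes:
combine ga(10), ze(11) → 21
combine ka(14), 21 → 35
combine 35, de(37) → 72
combine 72, al(88) → 160
combine et(136), 160 → 296
combine io(173), ep(179) → 352
combine 296, 352 → 648
Total encoded bits = sum of merged weights = 21 + 35 + 72 + 160 + 296 + 352 + 648 = 1584.

1584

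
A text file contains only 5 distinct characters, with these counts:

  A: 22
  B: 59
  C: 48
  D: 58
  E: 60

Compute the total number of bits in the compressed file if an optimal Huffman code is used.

564

Build the Huffman tree bottom-up:
combine A(22), C(48) → 70
combine D(58), B(59) → 117
combine E(60), 70 → 130
combine 117, 130 → 247
Total encoded bits = sum of merged weights = 70 + 117 + 130 + 247 = 564.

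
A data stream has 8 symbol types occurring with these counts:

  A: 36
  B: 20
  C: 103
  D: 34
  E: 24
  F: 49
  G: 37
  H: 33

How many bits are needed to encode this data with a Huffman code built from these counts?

Merge the two smallest weights repeatedly:
B(20) + E(24) → 44
H(33) + D(34) → 67
A(36) + G(37) → 73
44 + F(49) → 93
67 + 73 → 140
93 + C(103) → 196
140 + 196 → 336
The encoded length is the sum of every internal node's weight: 44 + 67 + 73 + 93 + 140 + 196 + 336 = 949 bits.

949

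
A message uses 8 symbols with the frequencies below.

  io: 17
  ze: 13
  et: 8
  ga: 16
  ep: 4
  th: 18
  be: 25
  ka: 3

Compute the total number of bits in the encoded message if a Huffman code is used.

Greedily combine the two least-frequent nodes:
merge ka(3) and ep(4): 7
merge 7 and et(8): 15
merge ze(13) and 15: 28
merge ga(16) and io(17): 33
merge th(18) and be(25): 43
merge 28 and 33: 61
merge 43 and 61: 104
Each symbol's bit-cost is frequency × depth; summing gives 291 bits (equivalently 7 + 15 + 28 + 33 + 43 + 61 + 104).

291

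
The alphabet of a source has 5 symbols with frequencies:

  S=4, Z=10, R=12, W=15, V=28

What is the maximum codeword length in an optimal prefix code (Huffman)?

4

Merge the two lowest-weight nodes at each step:
merge S(4) and Z(10): 14
merge R(12) and 14: 26
merge W(15) and 26: 41
merge V(28) and 41: 69
The first pair merged (S, Z) ends up deepest, at depth 4.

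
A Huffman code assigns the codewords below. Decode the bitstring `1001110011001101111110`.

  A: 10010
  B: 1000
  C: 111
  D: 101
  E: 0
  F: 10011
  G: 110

Read left to right; each codeword is recognised as soon as it completes (prefix code):
  10011→F | 10011→F | 0→E | 0→E | 110→G | 111→C | 111→C | 0→E
Decoded message: FFEEGCCE

FFEEGCCE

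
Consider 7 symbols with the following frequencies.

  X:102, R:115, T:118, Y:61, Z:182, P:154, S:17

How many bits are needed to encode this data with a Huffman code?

1989

Build the Huffman tree bottom-up:
S(17) + Y(61) → 78
78 + X(102) → 180
R(115) + T(118) → 233
P(154) + 180 → 334
Z(182) + 233 → 415
334 + 415 → 749
Total encoded bits = sum of merged weights = 78 + 180 + 233 + 334 + 415 + 749 = 1989.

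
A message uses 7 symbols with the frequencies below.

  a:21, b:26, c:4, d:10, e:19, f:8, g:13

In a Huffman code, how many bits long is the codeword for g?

3

Build the tree from the bottom:
c(4) + f(8) → 12
d(10) + 12 → 22
g(13) + e(19) → 32
a(21) + 22 → 43
b(26) + 32 → 58
43 + 58 → 101
g's leaf is at depth 3, giving a 3-bit codeword.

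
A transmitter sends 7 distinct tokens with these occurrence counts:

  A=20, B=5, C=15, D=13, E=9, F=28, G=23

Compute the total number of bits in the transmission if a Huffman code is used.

Build the Huffman tree bottom-up:
B(5) + E(9) → 14
D(13) + 14 → 27
C(15) + A(20) → 35
G(23) + 27 → 50
F(28) + 35 → 63
50 + 63 → 113
Each symbol's bit-cost is frequency × depth; summing gives 302 bits (equivalently 14 + 27 + 35 + 50 + 63 + 113).

302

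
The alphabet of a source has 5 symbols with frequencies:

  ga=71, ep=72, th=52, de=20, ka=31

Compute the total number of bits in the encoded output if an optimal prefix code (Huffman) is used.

543

Merge the two smallest weights repeatedly:
de(20) + ka(31) → 51
51 + th(52) → 103
ga(71) + ep(72) → 143
103 + 143 → 246
Total encoded bits = sum of merged weights = 51 + 103 + 143 + 246 = 543.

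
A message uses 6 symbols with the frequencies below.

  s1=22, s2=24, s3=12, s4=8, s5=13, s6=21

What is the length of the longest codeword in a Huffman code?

4

Merge the two lowest-weight nodes at each step:
s4(8) + s3(12) → 20
s5(13) + 20 → 33
s6(21) + s1(22) → 43
s2(24) + 33 → 57
43 + 57 → 100
The rarest symbols sit at the bottom; the longest codeword is 4 bits.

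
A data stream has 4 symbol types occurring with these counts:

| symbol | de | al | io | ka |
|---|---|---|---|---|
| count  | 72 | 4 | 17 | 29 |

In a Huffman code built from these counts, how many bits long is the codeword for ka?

2

Build the tree from the bottom:
al(4) + io(17) → 21
21 + ka(29) → 50
50 + de(72) → 122
The subtree containing ka is merged 2 times, so code length = 2.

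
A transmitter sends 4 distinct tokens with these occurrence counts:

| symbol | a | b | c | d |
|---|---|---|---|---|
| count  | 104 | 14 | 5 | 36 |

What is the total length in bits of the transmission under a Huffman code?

233

Greedily combine the two least-frequent nodes:
merge c(5) and b(14): 19
merge 19 and d(36): 55
merge 55 and a(104): 159
Total encoded bits = sum of merged weights = 19 + 55 + 159 = 233.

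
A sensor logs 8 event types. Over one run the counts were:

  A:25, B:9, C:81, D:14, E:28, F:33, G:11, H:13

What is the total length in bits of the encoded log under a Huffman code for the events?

Greedily combine the two least-frequent nodes:
combine B(9), G(11) → 20
combine H(13), D(14) → 27
combine 20, A(25) → 45
combine 27, E(28) → 55
combine F(33), 45 → 78
combine 55, 78 → 133
combine C(81), 133 → 214
Each symbol's bit-cost is frequency × depth; summing gives 572 bits (equivalently 20 + 27 + 45 + 55 + 78 + 133 + 214).

572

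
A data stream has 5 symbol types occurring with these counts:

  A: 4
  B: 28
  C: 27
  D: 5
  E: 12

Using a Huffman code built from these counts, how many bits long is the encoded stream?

Greedily combine the two least-frequent nodes:
combine A(4), D(5) → 9
combine 9, E(12) → 21
combine 21, C(27) → 48
combine B(28), 48 → 76
Total encoded bits = sum of merged weights = 9 + 21 + 48 + 76 = 154.

154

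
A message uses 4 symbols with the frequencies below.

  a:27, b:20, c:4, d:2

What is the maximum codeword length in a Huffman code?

Merge the two lowest-weight nodes at each step:
d(2) + c(4) → 6
6 + b(20) → 26
26 + a(27) → 53
The first pair merged (d, c) ends up deepest, at depth 3.

3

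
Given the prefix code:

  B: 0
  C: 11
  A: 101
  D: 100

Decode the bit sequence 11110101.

CCBA

Read left to right; each codeword is recognised as soon as it completes (prefix code):
  11→C | 11→C | 0→B | 101→A
Decoded message: CCBA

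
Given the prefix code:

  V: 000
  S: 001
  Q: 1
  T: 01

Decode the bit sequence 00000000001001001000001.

Read left to right; each codeword is recognised as soon as it completes (prefix code):
  000→V | 000→V | 000→V | 01→T | 001→S | 001→S | 000→V | 001→S
Decoded message: VVVTSSVS

VVVTSSVS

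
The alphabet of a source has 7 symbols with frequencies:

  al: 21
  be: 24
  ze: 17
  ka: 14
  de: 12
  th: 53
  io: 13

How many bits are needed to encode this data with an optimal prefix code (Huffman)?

409

Merge the two smallest weights repeatedly:
merge de(12) and io(13): 25
merge ka(14) and ze(17): 31
merge al(21) and be(24): 45
merge 25 and 31: 56
merge 45 and th(53): 98
merge 56 and 98: 154
Each symbol's bit-cost is frequency × depth; summing gives 409 bits (equivalently 25 + 31 + 45 + 56 + 98 + 154).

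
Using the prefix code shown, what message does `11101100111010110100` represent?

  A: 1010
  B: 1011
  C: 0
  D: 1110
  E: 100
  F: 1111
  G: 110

Read left to right; each codeword is recognised as soon as it completes (prefix code):
  1110→D | 110→G | 0→C | 1110→D | 1011→B | 0→C | 100→E
Decoded message: DGCDBCE

DGCDBCE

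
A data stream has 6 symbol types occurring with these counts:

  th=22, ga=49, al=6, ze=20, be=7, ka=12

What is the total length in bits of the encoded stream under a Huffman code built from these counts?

Build the Huffman tree bottom-up:
al(6) + be(7) → 13
ka(12) + 13 → 25
ze(20) + th(22) → 42
25 + 42 → 67
ga(49) + 67 → 116
Each symbol's bit-cost is frequency × depth; summing gives 263 bits (equivalently 13 + 25 + 42 + 67 + 116).

263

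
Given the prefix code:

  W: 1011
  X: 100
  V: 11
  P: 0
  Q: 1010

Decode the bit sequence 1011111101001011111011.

Read left to right; each codeword is recognised as soon as it completes (prefix code):
  1011→W | 11→V | 11→V | 0→P | 100→X | 1011→W | 11→V | 1011→W
Decoded message: WVVPXWVW

WVVPXWVW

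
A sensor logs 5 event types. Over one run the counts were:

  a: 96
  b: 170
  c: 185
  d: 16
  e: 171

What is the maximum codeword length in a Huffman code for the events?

Merge the two lowest-weight nodes at each step:
combine d(16), a(96) → 112
combine 112, b(170) → 282
combine e(171), c(185) → 356
combine 282, 356 → 638
The first pair merged (d, a) ends up deepest, at depth 3.

3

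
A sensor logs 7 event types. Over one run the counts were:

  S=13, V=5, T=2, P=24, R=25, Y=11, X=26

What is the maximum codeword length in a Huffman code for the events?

Merge the two lowest-weight nodes at each step:
T(2) + V(5) → 7
7 + Y(11) → 18
S(13) + 18 → 31
P(24) + R(25) → 49
X(26) + 31 → 57
49 + 57 → 106
The rarest symbols sit at the bottom; the longest codeword is 5 bits.

5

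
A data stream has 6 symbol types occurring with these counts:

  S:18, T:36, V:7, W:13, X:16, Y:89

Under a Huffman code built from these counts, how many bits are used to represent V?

Huffman merges, smallest pair first:
merge V(7) and W(13): 20
merge X(16) and S(18): 34
merge 20 and 34: 54
merge T(36) and 54: 90
merge Y(89) and 90: 179
V's leaf is at depth 4, giving a 4-bit codeword.

4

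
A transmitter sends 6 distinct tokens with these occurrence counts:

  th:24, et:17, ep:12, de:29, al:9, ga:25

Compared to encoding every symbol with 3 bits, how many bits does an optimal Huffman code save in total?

Fixed-length: 3 bits × 116 symbols = 348 bits.
Huffman merges:
combine al(9), ep(12) → 21
combine et(17), 21 → 38
combine th(24), ga(25) → 49
combine de(29), 38 → 67
combine 49, 67 → 116
Huffman total = 21 + 38 + 49 + 67 + 116 = 291 bits.
Saving = 348 − 291 = 57 bits.

57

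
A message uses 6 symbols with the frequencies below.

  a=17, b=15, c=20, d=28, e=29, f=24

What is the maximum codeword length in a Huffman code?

Merge the two lowest-weight nodes at each step:
merge b(15) and a(17): 32
merge c(20) and f(24): 44
merge d(28) and e(29): 57
merge 32 and 44: 76
merge 57 and 76: 133
Maximum depth reached is 3.

3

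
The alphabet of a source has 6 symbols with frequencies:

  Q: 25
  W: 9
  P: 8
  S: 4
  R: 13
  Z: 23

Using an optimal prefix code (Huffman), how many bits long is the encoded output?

Merge the two smallest weights repeatedly:
S(4) + P(8) → 12
W(9) + 12 → 21
R(13) + 21 → 34
Z(23) + Q(25) → 48
34 + 48 → 82
Total encoded bits = sum of merged weights = 12 + 21 + 34 + 48 + 82 = 197.

197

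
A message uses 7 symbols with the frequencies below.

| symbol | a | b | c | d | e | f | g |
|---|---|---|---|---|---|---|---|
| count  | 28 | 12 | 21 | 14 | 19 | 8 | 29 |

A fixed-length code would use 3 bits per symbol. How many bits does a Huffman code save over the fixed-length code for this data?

37

Fixed-length: 3 bits × 131 symbols = 393 bits.
Huffman merges:
merge f(8) and b(12): 20
merge d(14) and e(19): 33
merge 20 and c(21): 41
merge a(28) and g(29): 57
merge 33 and 41: 74
merge 57 and 74: 131
Huffman total = 20 + 33 + 41 + 57 + 74 + 131 = 356 bits.
Saving = 393 − 356 = 37 bits.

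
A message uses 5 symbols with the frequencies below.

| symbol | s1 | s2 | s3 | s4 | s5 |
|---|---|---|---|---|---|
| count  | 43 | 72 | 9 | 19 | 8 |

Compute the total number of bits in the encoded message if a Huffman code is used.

Merge the two smallest weights repeatedly:
combine s5(8), s3(9) → 17
combine 17, s4(19) → 36
combine 36, s1(43) → 79
combine s2(72), 79 → 151
Total encoded bits = sum of merged weights = 17 + 36 + 79 + 151 = 283.

283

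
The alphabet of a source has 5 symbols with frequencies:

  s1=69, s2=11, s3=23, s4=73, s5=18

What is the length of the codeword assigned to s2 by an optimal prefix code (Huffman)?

4

Huffman merges, smallest pair first:
merge s2(11) and s5(18): 29
merge s3(23) and 29: 52
merge 52 and s1(69): 121
merge s4(73) and 121: 194
The subtree containing s2 is merged 4 times, so code length = 4.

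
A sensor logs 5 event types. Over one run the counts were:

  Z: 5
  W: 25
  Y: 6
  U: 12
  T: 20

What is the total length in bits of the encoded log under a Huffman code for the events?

145

Build the Huffman tree bottom-up:
Z(5) + Y(6) → 11
11 + U(12) → 23
T(20) + 23 → 43
W(25) + 43 → 68
The encoded length is the sum of every internal node's weight: 11 + 23 + 43 + 68 = 145 bits.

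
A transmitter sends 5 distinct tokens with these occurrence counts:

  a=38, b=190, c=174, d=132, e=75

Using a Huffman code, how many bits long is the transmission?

1331

Merge the two smallest weights repeatedly:
combine a(38), e(75) → 113
combine 113, d(132) → 245
combine c(174), b(190) → 364
combine 245, 364 → 609
The encoded length is the sum of every internal node's weight: 113 + 245 + 364 + 609 = 1331 bits.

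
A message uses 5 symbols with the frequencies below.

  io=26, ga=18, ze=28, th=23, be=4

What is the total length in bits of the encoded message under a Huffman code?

Greedily combine the two least-frequent nodes:
be(4) + ga(18) → 22
22 + th(23) → 45
io(26) + ze(28) → 54
45 + 54 → 99
Each symbol's bit-cost is frequency × depth; summing gives 220 bits (equivalently 22 + 45 + 54 + 99).

220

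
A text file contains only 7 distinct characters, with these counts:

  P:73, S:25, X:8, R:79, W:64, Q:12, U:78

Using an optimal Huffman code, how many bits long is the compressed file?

Build the Huffman tree bottom-up:
X(8) + Q(12) → 20
20 + S(25) → 45
45 + W(64) → 109
P(73) + U(78) → 151
R(79) + 109 → 188
151 + 188 → 339
The encoded length is the sum of every internal node's weight: 20 + 45 + 109 + 151 + 188 + 339 = 852 bits.

852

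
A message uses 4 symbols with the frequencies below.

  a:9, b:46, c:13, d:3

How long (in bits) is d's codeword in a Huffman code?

Huffman merges, smallest pair first:
combine d(3), a(9) → 12
combine 12, c(13) → 25
combine 25, b(46) → 71
The subtree containing d is merged 3 times, so code length = 3.

3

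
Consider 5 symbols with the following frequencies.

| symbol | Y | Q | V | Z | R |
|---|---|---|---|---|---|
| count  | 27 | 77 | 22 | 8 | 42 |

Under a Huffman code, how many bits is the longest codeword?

4

Merge the two lowest-weight nodes at each step:
merge Z(8) and V(22): 30
merge Y(27) and 30: 57
merge R(42) and 57: 99
merge Q(77) and 99: 176
The rarest symbols sit at the bottom; the longest codeword is 4 bits.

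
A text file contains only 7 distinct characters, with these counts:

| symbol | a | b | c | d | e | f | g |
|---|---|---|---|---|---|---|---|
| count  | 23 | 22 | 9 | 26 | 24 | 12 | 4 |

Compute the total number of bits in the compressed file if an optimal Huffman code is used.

Merge the two smallest weights repeatedly:
merge g(4) and c(9): 13
merge f(12) and 13: 25
merge b(22) and a(23): 45
merge e(24) and 25: 49
merge d(26) and 45: 71
merge 49 and 71: 120
The encoded length is the sum of every internal node's weight: 13 + 25 + 45 + 49 + 71 + 120 = 323 bits.

323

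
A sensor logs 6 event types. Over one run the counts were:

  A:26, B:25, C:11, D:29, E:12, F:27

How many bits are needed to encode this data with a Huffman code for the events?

Greedily combine the two least-frequent nodes:
combine C(11), E(12) → 23
combine 23, B(25) → 48
combine A(26), F(27) → 53
combine D(29), 48 → 77
combine 53, 77 → 130
Total encoded bits = sum of merged weights = 23 + 48 + 53 + 77 + 130 = 331.

331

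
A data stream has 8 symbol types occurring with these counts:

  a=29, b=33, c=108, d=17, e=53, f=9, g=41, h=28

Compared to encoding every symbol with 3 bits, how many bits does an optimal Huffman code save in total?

Fixed-length: 3 bits × 318 symbols = 954 bits.
Huffman merges:
merge f(9) and d(17): 26
merge 26 and h(28): 54
merge a(29) and b(33): 62
merge g(41) and e(53): 94
merge 54 and 62: 116
merge 94 and c(108): 202
merge 116 and 202: 318
Huffman total = 26 + 54 + 62 + 94 + 116 + 202 + 318 = 872 bits.
Saving = 954 − 872 = 82 bits.

82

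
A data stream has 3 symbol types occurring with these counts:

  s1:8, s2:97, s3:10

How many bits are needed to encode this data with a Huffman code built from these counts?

Merge the two smallest weights repeatedly:
s1(8) + s3(10) → 18
18 + s2(97) → 115
The encoded length is the sum of every internal node's weight: 18 + 115 = 133 bits.

133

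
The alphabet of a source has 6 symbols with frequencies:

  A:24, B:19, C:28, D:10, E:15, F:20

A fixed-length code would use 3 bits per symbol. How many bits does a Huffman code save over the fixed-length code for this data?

52

Fixed-length: 3 bits × 116 symbols = 348 bits.
Huffman merges:
combine D(10), E(15) → 25
combine B(19), F(20) → 39
combine A(24), 25 → 49
combine C(28), 39 → 67
combine 49, 67 → 116
Huffman total = 25 + 39 + 49 + 67 + 116 = 296 bits.
Saving = 348 − 296 = 52 bits.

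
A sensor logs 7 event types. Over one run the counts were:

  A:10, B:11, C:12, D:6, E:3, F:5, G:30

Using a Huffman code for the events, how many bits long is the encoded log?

Build the Huffman tree bottom-up:
merge E(3) and F(5): 8
merge D(6) and 8: 14
merge A(10) and B(11): 21
merge C(12) and 14: 26
merge 21 and 26: 47
merge G(30) and 47: 77
The encoded length is the sum of every internal node's weight: 8 + 14 + 21 + 26 + 47 + 77 = 193 bits.

193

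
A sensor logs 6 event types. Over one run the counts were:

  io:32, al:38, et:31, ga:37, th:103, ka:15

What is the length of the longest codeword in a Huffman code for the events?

4

Merge the two lowest-weight nodes at each step:
ka(15) + et(31) → 46
io(32) + ga(37) → 69
al(38) + 46 → 84
69 + 84 → 153
th(103) + 153 → 256
The first pair merged (ka, et) ends up deepest, at depth 4.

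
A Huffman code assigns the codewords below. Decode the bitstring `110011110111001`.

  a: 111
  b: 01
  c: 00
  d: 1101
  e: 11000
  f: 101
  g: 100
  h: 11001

habh

Read left to right; each codeword is recognised as soon as it completes (prefix code):
  11001→h | 111→a | 01→b | 11001→h
Decoded message: habh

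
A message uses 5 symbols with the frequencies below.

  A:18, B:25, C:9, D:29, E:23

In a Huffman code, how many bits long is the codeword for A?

Huffman merges, smallest pair first:
C(9) + A(18) → 27
E(23) + B(25) → 48
27 + D(29) → 56
48 + 56 → 104
A sits 3 levels below the root, so its codeword is 3 bits.

3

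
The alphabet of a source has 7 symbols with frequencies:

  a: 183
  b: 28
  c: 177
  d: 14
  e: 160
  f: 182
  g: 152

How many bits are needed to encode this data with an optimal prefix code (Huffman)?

2365

Merge the two smallest weights repeatedly:
merge d(14) and b(28): 42
merge 42 and g(152): 194
merge e(160) and c(177): 337
merge f(182) and a(183): 365
merge 194 and 337: 531
merge 365 and 531: 896
Each symbol's bit-cost is frequency × depth; summing gives 2365 bits (equivalently 42 + 194 + 337 + 365 + 531 + 896).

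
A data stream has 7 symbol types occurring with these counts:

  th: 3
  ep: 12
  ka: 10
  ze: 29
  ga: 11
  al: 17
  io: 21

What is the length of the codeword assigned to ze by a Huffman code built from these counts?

Huffman merges, smallest pair first:
merge th(3) and ka(10): 13
merge ga(11) and ep(12): 23
merge 13 and al(17): 30
merge io(21) and 23: 44
merge ze(29) and 30: 59
merge 44 and 59: 103
ze's leaf is at depth 2, giving a 2-bit codeword.

2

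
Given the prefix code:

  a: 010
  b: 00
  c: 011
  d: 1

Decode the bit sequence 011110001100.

Read left to right; each codeword is recognised as soon as it completes (prefix code):
  011→c | 1→d | 1→d | 00→b | 011→c | 00→b
Decoded message: cddbcb

cddbcb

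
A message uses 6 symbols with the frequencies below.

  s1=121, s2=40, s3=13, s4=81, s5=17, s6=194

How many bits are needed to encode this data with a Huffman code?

989

Build the Huffman tree bottom-up:
s3(13) + s5(17) → 30
30 + s2(40) → 70
70 + s4(81) → 151
s1(121) + 151 → 272
s6(194) + 272 → 466
Each symbol's bit-cost is frequency × depth; summing gives 989 bits (equivalently 30 + 70 + 151 + 272 + 466).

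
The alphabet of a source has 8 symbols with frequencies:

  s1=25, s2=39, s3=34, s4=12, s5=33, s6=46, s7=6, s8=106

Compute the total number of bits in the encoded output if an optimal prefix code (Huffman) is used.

812

Greedily combine the two least-frequent nodes:
merge s7(6) and s4(12): 18
merge 18 and s1(25): 43
merge s5(33) and s3(34): 67
merge s2(39) and 43: 82
merge s6(46) and 67: 113
merge 82 and s8(106): 188
merge 113 and 188: 301
Each symbol's bit-cost is frequency × depth; summing gives 812 bits (equivalently 18 + 43 + 67 + 82 + 113 + 188 + 301).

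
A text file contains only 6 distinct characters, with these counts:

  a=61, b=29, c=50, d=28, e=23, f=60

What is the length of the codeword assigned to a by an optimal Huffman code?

Huffman merges, smallest pair first:
combine e(23), d(28) → 51
combine b(29), c(50) → 79
combine 51, f(60) → 111
combine a(61), 79 → 140
combine 111, 140 → 251
The subtree containing a is merged 2 times, so code length = 2.

2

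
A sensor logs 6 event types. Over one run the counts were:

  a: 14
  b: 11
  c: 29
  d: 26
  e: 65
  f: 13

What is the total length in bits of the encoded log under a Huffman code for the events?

368

Greedily combine the two least-frequent nodes:
combine b(11), f(13) → 24
combine a(14), 24 → 38
combine d(26), c(29) → 55
combine 38, 55 → 93
combine e(65), 93 → 158
Each symbol's bit-cost is frequency × depth; summing gives 368 bits (equivalently 24 + 38 + 55 + 93 + 158).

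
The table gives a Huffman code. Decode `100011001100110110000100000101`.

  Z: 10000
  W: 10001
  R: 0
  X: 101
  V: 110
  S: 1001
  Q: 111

Read left to right; each codeword is recognised as soon as it completes (prefix code):
  10001→W | 1001→S | 1001→S | 101→X | 10000→Z | 10000→Z | 0→R | 101→X
Decoded message: WSSXZZRX

WSSXZZRX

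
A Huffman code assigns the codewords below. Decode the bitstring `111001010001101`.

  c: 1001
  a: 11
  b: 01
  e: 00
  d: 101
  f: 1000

acbebd

Read left to right; each codeword is recognised as soon as it completes (prefix code):
  11→a | 1001→c | 01→b | 00→e | 01→b | 101→d
Decoded message: acbebd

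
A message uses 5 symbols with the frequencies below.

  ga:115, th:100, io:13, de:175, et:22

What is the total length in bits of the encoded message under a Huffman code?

Build the Huffman tree bottom-up:
merge io(13) and et(22): 35
merge 35 and th(100): 135
merge ga(115) and 135: 250
merge de(175) and 250: 425
Each symbol's bit-cost is frequency × depth; summing gives 845 bits (equivalently 35 + 135 + 250 + 425).

845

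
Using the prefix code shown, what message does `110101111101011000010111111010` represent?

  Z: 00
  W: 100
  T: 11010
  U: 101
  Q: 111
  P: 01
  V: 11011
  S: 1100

TQTSZUQT

Read left to right; each codeword is recognised as soon as it completes (prefix code):
  11010→T | 111→Q | 11010→T | 1100→S | 00→Z | 101→U | 111→Q | 11010→T
Decoded message: TQTSZUQT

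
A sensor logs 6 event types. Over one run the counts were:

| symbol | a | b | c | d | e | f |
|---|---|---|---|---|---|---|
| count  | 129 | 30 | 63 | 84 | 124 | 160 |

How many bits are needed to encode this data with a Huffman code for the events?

Build the Huffman tree bottom-up:
b(30) + c(63) → 93
d(84) + 93 → 177
e(124) + a(129) → 253
f(160) + 177 → 337
253 + 337 → 590
The encoded length is the sum of every internal node's weight: 93 + 177 + 253 + 337 + 590 = 1450 bits.

1450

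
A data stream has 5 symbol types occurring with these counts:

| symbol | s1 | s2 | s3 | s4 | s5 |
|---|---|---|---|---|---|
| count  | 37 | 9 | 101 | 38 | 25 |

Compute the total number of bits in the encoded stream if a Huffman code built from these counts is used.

424

Build the Huffman tree bottom-up:
combine s2(9), s5(25) → 34
combine 34, s1(37) → 71
combine s4(38), 71 → 109
combine s3(101), 109 → 210
Each symbol's bit-cost is frequency × depth; summing gives 424 bits (equivalently 34 + 71 + 109 + 210).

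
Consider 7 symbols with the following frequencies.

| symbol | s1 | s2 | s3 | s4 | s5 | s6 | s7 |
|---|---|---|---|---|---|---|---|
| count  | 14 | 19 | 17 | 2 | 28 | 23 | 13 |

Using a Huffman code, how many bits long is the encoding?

Merge the two smallest weights repeatedly:
s4(2) + s7(13) → 15
s1(14) + 15 → 29
s3(17) + s2(19) → 36
s6(23) + s5(28) → 51
29 + 36 → 65
51 + 65 → 116
The encoded length is the sum of every internal node's weight: 15 + 29 + 36 + 51 + 65 + 116 = 312 bits.

312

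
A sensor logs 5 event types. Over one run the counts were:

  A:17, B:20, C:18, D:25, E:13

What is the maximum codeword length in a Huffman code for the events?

Merge the two lowest-weight nodes at each step:
E(13) + A(17) → 30
C(18) + B(20) → 38
D(25) + 30 → 55
38 + 55 → 93
Maximum depth reached is 3.

3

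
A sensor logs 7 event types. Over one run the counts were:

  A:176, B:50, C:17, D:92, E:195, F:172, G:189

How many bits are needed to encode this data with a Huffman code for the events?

Greedily combine the two least-frequent nodes:
C(17) + B(50) → 67
67 + D(92) → 159
159 + F(172) → 331
A(176) + G(189) → 365
E(195) + 331 → 526
365 + 526 → 891
Total encoded bits = sum of merged weights = 67 + 159 + 331 + 365 + 526 + 891 = 2339.

2339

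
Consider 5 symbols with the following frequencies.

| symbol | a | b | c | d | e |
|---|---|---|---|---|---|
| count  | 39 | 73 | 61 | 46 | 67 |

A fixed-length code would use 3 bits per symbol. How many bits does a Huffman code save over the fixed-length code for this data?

201

Fixed-length: 3 bits × 286 symbols = 858 bits.
Huffman merges:
a(39) + d(46) → 85
c(61) + e(67) → 128
b(73) + 85 → 158
128 + 158 → 286
Huffman total = 85 + 128 + 158 + 286 = 657 bits.
Saving = 858 − 657 = 201 bits.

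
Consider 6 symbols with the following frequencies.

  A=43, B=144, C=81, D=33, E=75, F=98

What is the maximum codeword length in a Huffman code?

Merge the two lowest-weight nodes at each step:
D(33) + A(43) → 76
E(75) + 76 → 151
C(81) + F(98) → 179
B(144) + 151 → 295
179 + 295 → 474
Maximum depth reached is 4.

4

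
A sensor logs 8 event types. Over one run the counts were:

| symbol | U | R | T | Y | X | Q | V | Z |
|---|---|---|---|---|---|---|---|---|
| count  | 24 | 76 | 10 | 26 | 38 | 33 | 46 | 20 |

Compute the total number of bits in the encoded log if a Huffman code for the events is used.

Build the Huffman tree bottom-up:
merge T(10) and Z(20): 30
merge U(24) and Y(26): 50
merge 30 and Q(33): 63
merge X(38) and V(46): 84
merge 50 and 63: 113
merge R(76) and 84: 160
merge 113 and 160: 273
Each symbol's bit-cost is frequency × depth; summing gives 773 bits (equivalently 30 + 50 + 63 + 84 + 113 + 160 + 273).

773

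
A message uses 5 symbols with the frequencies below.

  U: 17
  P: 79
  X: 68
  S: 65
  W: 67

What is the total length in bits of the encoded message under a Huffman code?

674

Merge the two smallest weights repeatedly:
U(17) + S(65) → 82
W(67) + X(68) → 135
P(79) + 82 → 161
135 + 161 → 296
Each symbol's bit-cost is frequency × depth; summing gives 674 bits (equivalently 82 + 135 + 161 + 296).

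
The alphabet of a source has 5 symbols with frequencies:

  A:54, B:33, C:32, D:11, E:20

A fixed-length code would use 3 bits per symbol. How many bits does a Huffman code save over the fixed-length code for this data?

119

Fixed-length: 3 bits × 150 symbols = 450 bits.
Huffman merges:
merge D(11) and E(20): 31
merge 31 and C(32): 63
merge B(33) and A(54): 87
merge 63 and 87: 150
Huffman total = 31 + 63 + 87 + 150 = 331 bits.
Saving = 450 − 331 = 119 bits.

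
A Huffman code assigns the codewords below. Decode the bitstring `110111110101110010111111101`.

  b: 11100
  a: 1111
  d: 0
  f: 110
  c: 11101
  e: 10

Read left to right; each codeword is recognised as soon as it completes (prefix code):
  110→f | 1111→a | 10→e | 10→e | 11100→b | 10→e | 1111→a | 11101→c
Decoded message: faeebeac

faeebeac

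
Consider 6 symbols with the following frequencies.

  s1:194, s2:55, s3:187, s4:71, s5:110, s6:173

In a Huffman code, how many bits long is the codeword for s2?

Build the tree from the bottom:
combine s2(55), s4(71) → 126
combine s5(110), 126 → 236
combine s6(173), s3(187) → 360
combine s1(194), 236 → 430
combine 360, 430 → 790
The subtree containing s2 is merged 4 times, so code length = 4.

4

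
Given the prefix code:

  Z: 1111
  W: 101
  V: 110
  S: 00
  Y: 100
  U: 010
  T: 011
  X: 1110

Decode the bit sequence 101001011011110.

WSWWX

Read left to right; each codeword is recognised as soon as it completes (prefix code):
  101→W | 00→S | 101→W | 101→W | 1110→X
Decoded message: WSWWX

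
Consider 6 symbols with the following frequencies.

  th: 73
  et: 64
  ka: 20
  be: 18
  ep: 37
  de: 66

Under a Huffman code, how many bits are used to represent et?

Repeatedly merge the two smallest:
be(18) + ka(20) → 38
ep(37) + 38 → 75
et(64) + de(66) → 130
th(73) + 75 → 148
130 + 148 → 278
The subtree containing et is merged 2 times, so code length = 2.

2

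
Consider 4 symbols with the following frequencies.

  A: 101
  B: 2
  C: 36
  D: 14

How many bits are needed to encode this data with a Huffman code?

Merge the two smallest weights repeatedly:
merge B(2) and D(14): 16
merge 16 and C(36): 52
merge 52 and A(101): 153
Each symbol's bit-cost is frequency × depth; summing gives 221 bits (equivalently 16 + 52 + 153).

221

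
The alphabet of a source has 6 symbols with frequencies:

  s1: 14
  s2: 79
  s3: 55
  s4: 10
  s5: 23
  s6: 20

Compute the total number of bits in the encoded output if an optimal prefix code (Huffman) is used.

457

Merge the two smallest weights repeatedly:
merge s4(10) and s1(14): 24
merge s6(20) and s5(23): 43
merge 24 and 43: 67
merge s3(55) and 67: 122
merge s2(79) and 122: 201
Each symbol's bit-cost is frequency × depth; summing gives 457 bits (equivalently 24 + 43 + 67 + 122 + 201).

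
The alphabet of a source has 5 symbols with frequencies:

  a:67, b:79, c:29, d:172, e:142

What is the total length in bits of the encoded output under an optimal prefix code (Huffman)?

1074

Build the Huffman tree bottom-up:
combine c(29), a(67) → 96
combine b(79), 96 → 175
combine e(142), d(172) → 314
combine 175, 314 → 489
Each symbol's bit-cost is frequency × depth; summing gives 1074 bits (equivalently 96 + 175 + 314 + 489).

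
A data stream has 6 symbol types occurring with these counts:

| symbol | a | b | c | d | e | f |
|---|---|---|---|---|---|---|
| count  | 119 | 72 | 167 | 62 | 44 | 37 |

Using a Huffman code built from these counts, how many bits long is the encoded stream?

Merge the two smallest weights repeatedly:
f(37) + e(44) → 81
d(62) + b(72) → 134
81 + a(119) → 200
134 + c(167) → 301
200 + 301 → 501
Each symbol's bit-cost is frequency × depth; summing gives 1217 bits (equivalently 81 + 134 + 200 + 301 + 501).

1217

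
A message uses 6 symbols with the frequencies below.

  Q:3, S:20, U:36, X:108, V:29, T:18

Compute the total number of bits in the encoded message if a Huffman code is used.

Greedily combine the two least-frequent nodes:
combine Q(3), T(18) → 21
combine S(20), 21 → 41
combine V(29), U(36) → 65
combine 41, 65 → 106
combine 106, X(108) → 214
Each symbol's bit-cost is frequency × depth; summing gives 447 bits (equivalently 21 + 41 + 65 + 106 + 214).

447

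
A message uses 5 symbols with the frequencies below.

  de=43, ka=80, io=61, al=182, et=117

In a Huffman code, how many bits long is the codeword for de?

3

Build the tree from the bottom:
merge de(43) and io(61): 104
merge ka(80) and 104: 184
merge et(117) and al(182): 299
merge 184 and 299: 483
de's leaf is at depth 3, giving a 3-bit codeword.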